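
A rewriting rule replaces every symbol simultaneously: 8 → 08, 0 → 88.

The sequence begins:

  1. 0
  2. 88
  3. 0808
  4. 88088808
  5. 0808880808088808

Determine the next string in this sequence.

Replace each of the 16 characters of 0808880808088808 in place — 88 08 88 08 08 08 88 08 88 08 88 08 08 08 88 08 — and concatenate.

88088808080888088808880808088808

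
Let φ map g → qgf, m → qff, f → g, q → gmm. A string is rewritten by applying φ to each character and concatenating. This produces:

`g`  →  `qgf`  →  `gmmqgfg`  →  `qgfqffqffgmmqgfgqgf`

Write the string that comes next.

gmmqgfggmmgggmmggqgfqffqffgmmqgfgqgfgmmqgfg

Replace each of the 19 characters of qgfqffqffgmmqgfgqgf in place — gmm qgf g gmm g g gmm g g qgf qff qff gmm qgf g qgf gmm qgf g — and concatenate.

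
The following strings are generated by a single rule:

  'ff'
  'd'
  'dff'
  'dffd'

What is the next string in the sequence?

From term 3 onward, concatenate the last term with the second-to-last: d·ff = dff, dff·d = dffd, …
So term 5 is dffd·dff.

dffddff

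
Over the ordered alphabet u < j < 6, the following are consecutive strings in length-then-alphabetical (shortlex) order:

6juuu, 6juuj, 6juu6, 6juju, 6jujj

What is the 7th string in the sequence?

Continuing the enumeration 2 steps past 6jujj: 6jujj → 6juj6 → (answer).

6ju6u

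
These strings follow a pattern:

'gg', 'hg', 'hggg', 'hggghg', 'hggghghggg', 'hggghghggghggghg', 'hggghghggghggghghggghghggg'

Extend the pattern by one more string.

Each term (from the third on) is the previous term followed by the one before it: term 3 = hg·gg = hggg.
Continuing: hggghghggghggghghggghghggg · hggghghggghggghg gives term 8.

hggghghggghggghghggghghggghggghghggghggghg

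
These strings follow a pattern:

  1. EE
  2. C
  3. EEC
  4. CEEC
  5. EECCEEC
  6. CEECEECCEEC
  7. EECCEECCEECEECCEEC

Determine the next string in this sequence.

CEECEECCEECEECCEECCEECEECCEEC

This is a Fibonacci-style word recurrence s(k) = s(k−2)·s(k−1): e.g. EE·C = EEC.
Continuing: CEECEECCEEC · EECCEECCEECEECCEEC gives term 8.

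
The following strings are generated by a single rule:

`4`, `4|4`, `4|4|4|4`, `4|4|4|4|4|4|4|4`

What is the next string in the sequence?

Each string is two copies of the previous one joined by '|'.
So the next term is two copies of 4|4|4|4|4|4|4|4 with '|' between the halves.

4|4|4|4|4|4|4|4|4|4|4|4|4|4|4|4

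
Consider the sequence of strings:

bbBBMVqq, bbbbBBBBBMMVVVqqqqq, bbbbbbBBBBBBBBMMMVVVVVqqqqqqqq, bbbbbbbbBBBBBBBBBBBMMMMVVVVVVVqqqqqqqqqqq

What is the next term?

Reading off run lengths: b runs 2, 4, 6, 8; B runs 2, 5, 8, 11; M runs 1, 2, 3, 4; V runs 1, 3, 5, 7; q runs 2, 5, 8, 11 — each is linear in n (n = 1, 2, …).
At n = 5 the blocks have lengths 10, 14, 5, 9, 14.

bbbbbbbbbbBBBBBBBBBBBBBBMMMMMVVVVVVVVVqqqqqqqqqqqqqq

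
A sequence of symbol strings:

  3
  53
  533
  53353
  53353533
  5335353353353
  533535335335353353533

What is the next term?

Each term (from the third on) is the previous term followed by the one before it: term 3 = 53·3 = 533.
So term 8 is 533535335335353353533·5335353353353.

5335353353353533535335335353353353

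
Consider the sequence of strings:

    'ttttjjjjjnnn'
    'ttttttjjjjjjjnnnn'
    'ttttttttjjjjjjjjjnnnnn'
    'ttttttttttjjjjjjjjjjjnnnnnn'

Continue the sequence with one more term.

ttttttttttttjjjjjjjjjjjjjnnnnnnn

Reading off run lengths: t runs 4, 6, 8, 10; j runs 5, 7, 9, 11; n runs 3, 4, 5, 6 — each is linear in n, where the shown terms are n = 2, 3, 4, 5.
For the next term, n = 6, so the run lengths are 12, 13, 7.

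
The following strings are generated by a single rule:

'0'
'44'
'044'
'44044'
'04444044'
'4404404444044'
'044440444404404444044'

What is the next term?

4404404444044044440444404404444044

This is a Fibonacci-style word recurrence s(k) = s(k−2)·s(k−1): e.g. 0·44 = 044.
So term 8 is 4404404444044·044440444404404444044.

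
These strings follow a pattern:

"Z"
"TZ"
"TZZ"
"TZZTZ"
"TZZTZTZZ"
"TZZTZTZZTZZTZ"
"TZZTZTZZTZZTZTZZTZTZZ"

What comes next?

Each term (from the third on) is the previous term followed by the one before it: term 3 = TZ·Z = TZZ.
So term 8 is TZZTZTZZTZZTZTZZTZTZZ·TZZTZTZZTZZTZ.

TZZTZTZZTZZTZTZZTZTZZTZZTZTZZTZZTZ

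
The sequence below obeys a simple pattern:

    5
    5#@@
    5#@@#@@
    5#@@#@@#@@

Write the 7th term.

5#@@#@@#@@#@@#@@#@@

The strings grow by a fixed suffix #@@ each time.
From 5#@@#@@#@@, 3 further steps: 5#@@#@@#@@ → 5#@@#@@#@@#@@ → 5#@@#@@#@@#@@#@@ → (answer).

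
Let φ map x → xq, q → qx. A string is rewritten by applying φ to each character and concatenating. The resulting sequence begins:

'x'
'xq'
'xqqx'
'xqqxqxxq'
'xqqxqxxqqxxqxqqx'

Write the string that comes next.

xqqxqxxqqxxqxqqxqxxqxqqxxqqxqxxq

Replace each of the 16 characters of xqqxqxxqqxxqxqqx in place — xq qx qx xq qx xq xq qx qx xq xq qx xq qx qx xq — and concatenate.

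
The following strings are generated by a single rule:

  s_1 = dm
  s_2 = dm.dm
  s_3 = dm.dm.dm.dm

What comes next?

dm.dm.dm.dm.dm.dm.dm.dm

Every step duplicates the string with '.' between the halves.
So the next term is two copies of dm.dm.dm.dm with '.' between the halves.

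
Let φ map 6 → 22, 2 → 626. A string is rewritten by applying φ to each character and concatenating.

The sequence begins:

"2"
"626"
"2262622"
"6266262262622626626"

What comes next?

22626222262622626626226262262662622626222262622

Applying the rule to each of the 19 symbols of 6266262262622626626 gives the pieces 22 626 22 22 626 22 626 626 22 626 22 626 626 22 626 22 22 626 22, which concatenate to the answer.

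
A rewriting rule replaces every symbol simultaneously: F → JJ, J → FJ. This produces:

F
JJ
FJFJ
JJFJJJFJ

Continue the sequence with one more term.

FJFJJJFJFJFJJJFJ

Apply φ to JJFJJJFJ symbol by symbol: J→FJ, J→FJ, F→JJ, J→FJ, J→FJ, J→FJ, F→JJ, J→FJ; joined: FJ FJ JJ FJ FJ FJ JJ FJ.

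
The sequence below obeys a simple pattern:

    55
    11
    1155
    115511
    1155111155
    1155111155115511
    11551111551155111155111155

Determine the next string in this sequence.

115511115511551111551111551155111155115511

This is a Fibonacci-style word recurrence s(k) = s(k−1)·s(k−2): e.g. 11·55 = 1155.
Continuing: 11551111551155111155111155 · 1155111155115511 gives term 8.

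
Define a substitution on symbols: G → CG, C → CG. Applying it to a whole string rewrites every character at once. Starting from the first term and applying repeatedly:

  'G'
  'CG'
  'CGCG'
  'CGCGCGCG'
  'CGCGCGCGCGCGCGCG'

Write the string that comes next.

Rewriting the 16 symbols of CGCGCGCGCGCGCGCG one by one yields CG CG CG CG CG CG CG CG CG CG CG CG CG CG CG CG; concatenated:

CGCGCGCGCGCGCGCGCGCGCGCGCGCGCGCG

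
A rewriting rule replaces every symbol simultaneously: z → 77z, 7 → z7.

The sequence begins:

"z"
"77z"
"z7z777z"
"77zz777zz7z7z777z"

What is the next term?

Rewriting the 17 symbols of 77zz777zz7z7z777z one by one yields z7 z7 77z 77z z7 z7 z7 77z 77z z7 77z z7 77z z7 z7 z7 77z; concatenated:

z7z777z77zz7z7z777z77zz777zz777zz7z7z777z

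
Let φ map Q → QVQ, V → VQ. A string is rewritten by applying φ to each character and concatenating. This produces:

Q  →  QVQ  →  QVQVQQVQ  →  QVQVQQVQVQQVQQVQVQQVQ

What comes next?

Rewriting the 21 symbols of QVQVQQVQVQQVQQVQVQQVQ one by one yields QVQ VQ QVQ VQ QVQ QVQ VQ QVQ VQ QVQ QVQ VQ QVQ QVQ VQ QVQ VQ QVQ QVQ VQ QVQ; concatenated:

QVQVQQVQVQQVQQVQVQQVQVQQVQQVQVQQVQQVQVQQVQVQQVQQVQVQQVQ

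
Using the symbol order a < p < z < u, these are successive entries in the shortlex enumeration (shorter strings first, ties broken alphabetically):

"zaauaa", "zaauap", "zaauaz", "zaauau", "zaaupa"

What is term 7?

Advancing 2 positions from zaaupa through zaaupa → zaaupp reaches term 7.

zaaupz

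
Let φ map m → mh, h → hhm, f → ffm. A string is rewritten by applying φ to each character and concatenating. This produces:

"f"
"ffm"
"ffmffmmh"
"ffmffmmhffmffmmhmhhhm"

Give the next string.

ffmffmmhffmffmmhmhhhmffmffmmhffmffmmhmhhhmmhhhmhhmhhmmh

φ(ffmffmmhffmffmmhmhhhm) expands symbol-by-symbol to ffm ffm mh ffm ffm mh mh hhm ffm ffm mh ffm ffm mh mh hhm mh hhm hhm hhm mh; joining the 21 pieces gives the next term.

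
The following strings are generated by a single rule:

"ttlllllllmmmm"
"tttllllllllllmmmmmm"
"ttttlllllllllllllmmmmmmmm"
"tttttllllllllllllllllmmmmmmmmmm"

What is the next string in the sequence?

Term n consists of n t's, followed by 3n+1 l's, followed by 2n m's, where the shown terms are n = 2, 3, 4, 5.
For the next term, n = 6, so the run lengths are 6, 19, 12.

ttttttlllllllllllllllllllmmmmmmmmmmmm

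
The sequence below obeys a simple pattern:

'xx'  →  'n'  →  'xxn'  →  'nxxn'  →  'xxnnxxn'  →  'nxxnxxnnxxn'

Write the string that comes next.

xxnnxxnnxxnxxnnxxn

Each term (from the third on) is the two preceding terms concatenated in order: term 3 = xx·n = xxn.
The next term joins xxnnxxn and nxxnxxnnxxn.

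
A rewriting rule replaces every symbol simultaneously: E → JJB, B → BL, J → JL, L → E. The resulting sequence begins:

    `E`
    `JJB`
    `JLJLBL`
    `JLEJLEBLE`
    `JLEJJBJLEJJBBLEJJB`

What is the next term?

JLEJJBJLJLBLJLEJJBJLJLBLBLEJJBJLJLBL

φ(JLEJJBJLEJJBBLEJJB) expands symbol-by-symbol to JL E JJB JL JL BL JL E JJB JL JL BL BL E JJB JL JL BL; joining the 18 pieces gives the next term.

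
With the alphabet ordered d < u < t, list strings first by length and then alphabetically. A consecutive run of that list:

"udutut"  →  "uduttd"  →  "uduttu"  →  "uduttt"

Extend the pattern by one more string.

udtddd

Find the rightmost character of uduttt below t, bump it to the next letter, and reset everything to its right to d.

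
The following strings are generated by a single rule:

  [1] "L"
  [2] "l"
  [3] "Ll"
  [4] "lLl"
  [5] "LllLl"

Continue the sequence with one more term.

lLlLllLl

From term 3 onward, concatenate the second-to-last term with the last: L·l = Ll, l·Ll = lLl, …
So term 6 is lLl·LllLl.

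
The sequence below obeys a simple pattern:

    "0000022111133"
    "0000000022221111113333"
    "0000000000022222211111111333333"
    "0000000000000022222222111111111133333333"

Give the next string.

0000000000000000022222222221111111111113333333333

Each string has the form 0^{3n-1} 2^{2n-2} 1^{2n} 3^{2n-2}, where the shown terms are n = 2, 3, 4, 5.
For the next term, n = 6, so the run lengths are 17, 10, 12, 10.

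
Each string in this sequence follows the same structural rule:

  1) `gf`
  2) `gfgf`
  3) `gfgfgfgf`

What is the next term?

gfgfgfgfgfgfgfgf

Each string is two copies of the previous one concatenated.
One more doubling of gfgfgfgf gives the answer.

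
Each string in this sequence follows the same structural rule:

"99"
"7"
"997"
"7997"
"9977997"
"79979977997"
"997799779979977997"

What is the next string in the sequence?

Each term (from the third on) is the two preceding terms concatenated in order: term 3 = 99·7 = 997.
The next term joins 79979977997 and 997799779979977997.

79979977997997799779979977997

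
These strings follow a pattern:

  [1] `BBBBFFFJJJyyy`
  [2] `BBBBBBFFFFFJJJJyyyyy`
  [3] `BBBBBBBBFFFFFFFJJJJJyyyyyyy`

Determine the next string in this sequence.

The n-th term is 2n B's then 2n-1 F's then n+1 J's then 2n-1 y's, where the shown terms are n = 2, 3, 4.
For the next term, n = 5, so the run lengths are 10, 9, 6, 9.

BBBBBBBBBBFFFFFFFFFJJJJJJyyyyyyyyy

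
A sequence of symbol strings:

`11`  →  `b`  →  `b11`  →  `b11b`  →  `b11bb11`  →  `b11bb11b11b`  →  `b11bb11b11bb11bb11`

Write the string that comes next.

This is a Fibonacci-style word recurrence s(k) = s(k−1)·s(k−2): e.g. b·11 = b11.
Continuing: b11bb11b11bb11bb11 · b11bb11b11b gives term 8.

b11bb11b11bb11bb11b11bb11b11b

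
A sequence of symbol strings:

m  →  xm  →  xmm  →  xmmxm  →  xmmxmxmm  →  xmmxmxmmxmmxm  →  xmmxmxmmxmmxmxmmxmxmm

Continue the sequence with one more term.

This is a Fibonacci-style word recurrence s(k) = s(k−1)·s(k−2): e.g. xm·m = xmm.
Continuing: xmmxmxmmxmmxmxmmxmxmm · xmmxmxmmxmmxm gives term 8.

xmmxmxmmxmmxmxmmxmxmmxmmxmxmmxmmxm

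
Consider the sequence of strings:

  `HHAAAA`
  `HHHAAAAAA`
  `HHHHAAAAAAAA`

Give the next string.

The n-th term is n H's then 2n A's, where the shown terms are n = 2, 3, 4.
Setting n = 5 gives 5, 10 characters in each block.

HHHHHAAAAAAAAAA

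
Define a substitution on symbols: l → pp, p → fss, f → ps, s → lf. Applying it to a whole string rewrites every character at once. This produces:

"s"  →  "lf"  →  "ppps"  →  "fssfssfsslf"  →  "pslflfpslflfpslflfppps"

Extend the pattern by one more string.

Applying the rule to each of the 22 symbols of pslflfpslflfpslflfppps gives the pieces fss lf pp ps pp ps fss lf pp ps pp ps fss lf pp ps pp ps fss fss fss lf, which concatenate to the answer.

fsslfpppspppsfsslfpppspppsfsslfpppspppsfssfssfsslf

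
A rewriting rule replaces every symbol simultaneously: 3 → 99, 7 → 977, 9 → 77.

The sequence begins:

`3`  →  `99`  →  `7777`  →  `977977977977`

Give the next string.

77977977779779777797797777977977

Rewriting each symbol of 977977977977: 9→77, 7→977, 7→977, 9→77, 7→977, 7→977, 9→77, 7→977, 7→977, 9→77, 7→977, 7→977, which concatenates to 77 977 977 77 977 977 77 977 977 77 977 977.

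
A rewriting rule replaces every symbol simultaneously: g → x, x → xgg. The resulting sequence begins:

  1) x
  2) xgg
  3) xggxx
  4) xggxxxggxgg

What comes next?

Apply φ to xggxxxggxgg symbol by symbol: x→xgg, g→x, g→x, x→xgg, x→xgg, x→xgg, g→x, g→x, x→xgg, g→x, g→x; joined: xgg x x xgg xgg xgg x x xgg x x.

xggxxxggxggxggxxxggxx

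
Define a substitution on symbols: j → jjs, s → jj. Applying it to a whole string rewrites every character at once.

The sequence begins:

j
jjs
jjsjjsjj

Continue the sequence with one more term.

Expanding jjsjjsjj: j→jjs, j→jjs, s→jj, j→jjs, j→jjs, s→jj, j→jjs, j→jjs. Concatenated: jjs jjs jj jjs jjs jj jjs jjs.

jjsjjsjjjjsjjsjjjjsjjs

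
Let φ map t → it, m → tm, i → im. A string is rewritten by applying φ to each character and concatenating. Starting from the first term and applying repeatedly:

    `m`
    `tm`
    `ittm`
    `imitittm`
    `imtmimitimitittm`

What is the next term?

imtmittmimtmimitimtmimitimitittm

Applying the rule to each of the 16 symbols of imtmimitimitittm gives the pieces im tm it tm im tm im it im tm im it im it it tm, which concatenate to the answer.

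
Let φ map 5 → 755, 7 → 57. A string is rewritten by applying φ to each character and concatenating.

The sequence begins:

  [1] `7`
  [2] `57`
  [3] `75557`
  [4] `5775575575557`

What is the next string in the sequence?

φ(5775575575557) expands symbol-by-symbol to 755 57 57 755 755 57 755 755 57 755 755 755 57; joining the 13 pieces gives the next term.

7555757755755577557555775575575557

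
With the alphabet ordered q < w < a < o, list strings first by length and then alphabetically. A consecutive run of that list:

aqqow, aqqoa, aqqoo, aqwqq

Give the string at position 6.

Stepping forward 2 times from aqwqq: aqwqq → aqwqw, then the target.

aqwqa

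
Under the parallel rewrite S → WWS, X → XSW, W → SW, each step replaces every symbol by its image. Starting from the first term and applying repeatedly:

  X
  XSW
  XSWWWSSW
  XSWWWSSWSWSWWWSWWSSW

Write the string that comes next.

XSWWWSSWSWSWWWSWWSSWWWSSWWWSSWSWSWWWSSWSWWWSWWSSW

φ(XSWWWSSWSWSWWWSWWSSW) expands symbol-by-symbol to XSW WWS SW SW SW WWS WWS SW WWS SW WWS SW SW SW WWS SW SW WWS WWS SW; joining the 20 pieces gives the next term.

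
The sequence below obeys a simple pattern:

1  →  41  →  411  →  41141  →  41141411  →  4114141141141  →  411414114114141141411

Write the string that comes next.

4114141141141411414114114141141141

This is a Fibonacci-style word recurrence s(k) = s(k−1)·s(k−2): e.g. 41·1 = 411.
Continuing: 411414114114141141411 · 4114141141141 gives term 8.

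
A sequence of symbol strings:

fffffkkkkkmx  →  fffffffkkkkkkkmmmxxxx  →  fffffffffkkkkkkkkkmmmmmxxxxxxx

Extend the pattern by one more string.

Reading off run lengths: f runs 5, 7, 9; k runs 5, 7, 9; m runs 1, 3, 5; x runs 1, 4, 7 — each is linear in n (n = 1, 2, …).
Setting n = 4 gives 11, 11, 7, 10 characters in each block.

fffffffffffkkkkkkkkkkkmmmmmmmxxxxxxxxxx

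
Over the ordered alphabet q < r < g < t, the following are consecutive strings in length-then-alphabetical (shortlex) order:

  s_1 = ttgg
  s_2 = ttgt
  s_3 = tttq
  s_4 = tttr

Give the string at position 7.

Stepping forward 3 times from tttr: tttr → tttg → tttt, then the target.

qqqqq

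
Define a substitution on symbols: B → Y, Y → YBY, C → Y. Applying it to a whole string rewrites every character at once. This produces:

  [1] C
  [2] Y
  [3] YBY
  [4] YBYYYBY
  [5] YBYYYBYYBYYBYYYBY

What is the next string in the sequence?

YBYYYBYYBYYBYYYBYYBYYYBYYBYYYBYYBYYBYYYBY

Replace each of the 17 characters of YBYYYBYYBYYBYYYBY in place — YBY Y YBY YBY YBY Y YBY YBY Y YBY YBY Y YBY YBY YBY Y YBY — and concatenate.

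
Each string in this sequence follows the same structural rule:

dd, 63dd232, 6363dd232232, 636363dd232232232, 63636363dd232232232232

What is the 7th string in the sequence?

Each term wraps the previous one in 63 on the left and 232 on the right.
From 63636363dd232232232232, 2 further steps: 63636363dd232232232232 → 6363636363dd232232232232232 → (answer).

636363636363dd232232232232232232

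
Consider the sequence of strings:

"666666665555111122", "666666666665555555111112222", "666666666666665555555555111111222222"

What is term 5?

666666666666666666665555555555555555111111112222222222

Term n consists of 3n+2 6's, followed by 3n-2 5's, followed by n+2 1's, followed by 2n-2 2's, where the shown terms are n = 2, 3, 4.
At n = 6 the blocks have lengths 20, 16, 8, 10.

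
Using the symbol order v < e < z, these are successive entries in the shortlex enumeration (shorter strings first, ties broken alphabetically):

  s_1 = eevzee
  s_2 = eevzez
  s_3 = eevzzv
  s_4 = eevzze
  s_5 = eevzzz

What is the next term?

eeevvv

Find the rightmost character of eevzzz below z, bump it to the next letter, and reset everything to its right to v.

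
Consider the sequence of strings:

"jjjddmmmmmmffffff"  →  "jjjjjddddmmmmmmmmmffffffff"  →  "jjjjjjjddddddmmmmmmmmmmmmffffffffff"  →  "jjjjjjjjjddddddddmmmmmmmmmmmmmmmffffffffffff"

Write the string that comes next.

jjjjjjjjjjjddddddddddmmmmmmmmmmmmmmmmmmffffffffffffff

The n-th term is 2n-1 j's then 2n-2 d's then 3n m's then 2n+2 f's, where the shown terms are n = 2, 3, 4, 5.
At n = 6 the blocks have lengths 11, 10, 18, 14.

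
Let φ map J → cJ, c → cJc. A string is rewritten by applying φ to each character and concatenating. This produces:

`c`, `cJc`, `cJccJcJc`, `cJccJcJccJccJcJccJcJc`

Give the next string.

φ(cJccJcJccJccJcJccJcJc) expands symbol-by-symbol to cJc cJ cJc cJc cJ cJc cJ cJc cJc cJ cJc cJc cJ cJc cJ cJc cJc cJ cJc cJ cJc; joining the 21 pieces gives the next term.

cJccJcJccJccJcJccJcJccJccJcJccJccJcJccJcJccJccJcJccJcJc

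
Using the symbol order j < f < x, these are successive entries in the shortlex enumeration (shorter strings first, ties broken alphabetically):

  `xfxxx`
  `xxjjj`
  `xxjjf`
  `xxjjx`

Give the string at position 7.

Stepping forward 3 times from xxjjx: xxjjx → xxjfj → xxjff, then the target.

xxjfx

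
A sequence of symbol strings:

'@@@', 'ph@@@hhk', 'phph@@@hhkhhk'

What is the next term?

phphph@@@hhkhhkhhk

Every step adds ph to the front and hhk to the end of the previous string.
One more step from phph@@@hhkhhk gives the answer.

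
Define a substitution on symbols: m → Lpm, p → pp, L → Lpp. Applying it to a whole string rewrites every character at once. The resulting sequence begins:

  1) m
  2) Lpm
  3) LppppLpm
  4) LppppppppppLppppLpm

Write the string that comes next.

Replace each of the 19 characters of LppppppppppLppppLpm in place — Lpp pp pp pp pp pp pp pp pp pp pp Lpp pp pp pp pp Lpp pp Lpm — and concatenate.

LppppppppppppppppppppppLppppppppppLppppLpm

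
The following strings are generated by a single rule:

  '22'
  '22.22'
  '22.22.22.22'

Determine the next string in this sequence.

22.22.22.22.22.22.22.22

Each string is two copies of the previous one joined by '.'.
So the next term is two copies of 22.22.22.22 with '.' between the halves.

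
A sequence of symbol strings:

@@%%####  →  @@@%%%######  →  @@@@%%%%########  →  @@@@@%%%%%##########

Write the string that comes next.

Term n consists of n @'s, followed by n %'s, followed by 2n #'s, where the shown terms are n = 2, 3, 4, 5.
For the next term, n = 6, so the run lengths are 6, 6, 12.

@@@@@@%%%%%%############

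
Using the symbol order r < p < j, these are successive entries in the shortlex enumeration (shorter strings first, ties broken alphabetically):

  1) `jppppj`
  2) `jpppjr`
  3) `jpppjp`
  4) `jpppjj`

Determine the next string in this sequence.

jppjrr

Find the rightmost character of jpppjj below j, bump it to the next letter, and reset everything to its right to r.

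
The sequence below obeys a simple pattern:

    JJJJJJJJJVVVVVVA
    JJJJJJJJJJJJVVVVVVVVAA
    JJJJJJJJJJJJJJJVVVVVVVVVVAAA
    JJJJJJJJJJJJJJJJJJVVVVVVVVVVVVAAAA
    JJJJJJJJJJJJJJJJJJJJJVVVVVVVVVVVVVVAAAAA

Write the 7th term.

JJJJJJJJJJJJJJJJJJJJJJJJJJJVVVVVVVVVVVVVVVVVVAAAAAAA

Reading off run lengths: J runs 9, 12, 15, 18, 21; V runs 6, 8, 10, 12, 14; A runs 1, 2, 3, 4, 5 — each is linear in n, where the shown terms are n = 3, 4, 5, 6, 7.
Setting n = 9 gives 27, 18, 7 characters in each block.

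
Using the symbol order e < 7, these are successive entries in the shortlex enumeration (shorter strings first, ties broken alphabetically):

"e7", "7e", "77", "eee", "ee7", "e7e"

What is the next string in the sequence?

Find the rightmost character of e7e below 7, bump it to the next letter, and reset everything to its right to e.

e77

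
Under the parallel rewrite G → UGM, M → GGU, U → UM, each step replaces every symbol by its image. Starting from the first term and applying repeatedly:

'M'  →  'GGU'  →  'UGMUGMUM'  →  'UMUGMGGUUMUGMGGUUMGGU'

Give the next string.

φ(UMUGMGGUUMUGMGGUUMGGU) expands symbol-by-symbol to UM GGU UM UGM GGU UGM UGM UM UM GGU UM UGM GGU UGM UGM UM UM GGU UGM UGM UM; joining the 21 pieces gives the next term.

UMGGUUMUGMGGUUGMUGMUMUMGGUUMUGMGGUUGMUGMUMUMGGUUGMUGMUM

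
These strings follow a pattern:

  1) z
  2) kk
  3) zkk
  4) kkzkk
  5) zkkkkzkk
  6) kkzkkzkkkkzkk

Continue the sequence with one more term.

From term 3 onward, concatenate the second-to-last term with the last: z·kk = zkk, kk·zkk = kkzkk, …
So term 7 is zkkkkzkk·kkzkkzkkkkzkk.

zkkkkzkkkkzkkzkkkkzkk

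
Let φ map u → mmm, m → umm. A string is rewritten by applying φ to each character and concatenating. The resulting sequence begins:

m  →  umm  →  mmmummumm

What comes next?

Rewriting each symbol of mmmummumm: m→umm, m→umm, m→umm, u→mmm, m→umm, m→umm, u→mmm, m→umm, m→umm, which concatenates to umm umm umm mmm umm umm mmm umm umm.

ummummummmmmummummmmmummumm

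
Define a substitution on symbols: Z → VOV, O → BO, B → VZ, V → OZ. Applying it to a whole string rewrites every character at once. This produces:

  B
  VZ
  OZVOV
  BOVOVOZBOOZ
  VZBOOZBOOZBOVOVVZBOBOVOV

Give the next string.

Applying the rule to each of the 24 symbols of VZBOOZBOOZBOVOVVZBOBOVOV gives the pieces OZ VOV VZ BO BO VOV VZ BO BO VOV VZ BO OZ BO OZ OZ VOV VZ BO VZ BO OZ BO OZ, which concatenate to the answer.

OZVOVVZBOBOVOVVZBOBOVOVVZBOOZBOOZOZVOVVZBOVZBOOZBOOZ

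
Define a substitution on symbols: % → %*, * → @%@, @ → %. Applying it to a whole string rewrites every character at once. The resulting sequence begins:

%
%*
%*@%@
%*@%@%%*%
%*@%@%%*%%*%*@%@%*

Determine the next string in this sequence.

φ(%*@%@%%*%%*%*@%@%*) expands symbol-by-symbol to %* @%@ % %* % %* %* @%@ %* %* @%@ %* @%@ % %* % %* @%@; joining the 18 pieces gives the next term.

%*@%@%%*%%*%*@%@%*%*@%@%*@%@%%*%%*@%@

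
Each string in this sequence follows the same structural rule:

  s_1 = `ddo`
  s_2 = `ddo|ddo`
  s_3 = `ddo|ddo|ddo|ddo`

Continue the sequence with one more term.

ddo|ddo|ddo|ddo|ddo|ddo|ddo|ddo

Every step duplicates the string with '|' between the halves.
So the next term is two copies of ddo|ddo|ddo|ddo with '|' between the halves.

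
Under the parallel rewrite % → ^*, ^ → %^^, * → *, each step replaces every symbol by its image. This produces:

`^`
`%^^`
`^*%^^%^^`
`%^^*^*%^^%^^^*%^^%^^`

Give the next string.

Rewriting the 20 symbols of %^^*^*%^^%^^^*%^^%^^ one by one yields ^* %^^ %^^ * %^^ * ^* %^^ %^^ ^* %^^ %^^ %^^ * ^* %^^ %^^ ^* %^^ %^^; concatenated:

^*%^^%^^*%^^*^*%^^%^^^*%^^%^^%^^*^*%^^%^^^*%^^%^^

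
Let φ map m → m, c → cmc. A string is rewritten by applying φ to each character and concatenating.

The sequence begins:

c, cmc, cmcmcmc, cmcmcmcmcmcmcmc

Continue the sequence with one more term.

Replace each of the 15 characters of cmcmcmcmcmcmcmc in place — cmc m cmc m cmc m cmc m cmc m cmc m cmc m cmc — and concatenate.

cmcmcmcmcmcmcmcmcmcmcmcmcmcmcmc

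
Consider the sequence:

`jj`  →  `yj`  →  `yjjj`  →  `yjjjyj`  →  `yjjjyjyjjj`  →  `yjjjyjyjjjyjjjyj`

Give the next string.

yjjjyjyjjjyjjjyjyjjjyjyjjj

Each term (from the third on) is the previous term followed by the one before it: term 3 = yj·jj = yjjj.
Continuing: yjjjyjyjjjyjjjyj · yjjjyjyjjj gives term 7.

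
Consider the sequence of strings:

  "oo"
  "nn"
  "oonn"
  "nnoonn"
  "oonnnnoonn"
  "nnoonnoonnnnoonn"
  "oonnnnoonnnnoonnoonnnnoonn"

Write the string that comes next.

This is a Fibonacci-style word recurrence s(k) = s(k−2)·s(k−1): e.g. oo·nn = oonn.
The next term joins nnoonnoonnnnoonn and oonnnnoonnnnoonnoonnnnoonn.

nnoonnoonnnnoonnoonnnnoonnnnoonnoonnnnoonn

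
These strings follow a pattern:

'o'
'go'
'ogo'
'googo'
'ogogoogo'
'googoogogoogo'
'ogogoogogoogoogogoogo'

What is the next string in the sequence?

Each term (from the third on) is the two preceding terms concatenated in order: term 3 = o·go = ogo.
Continuing: googoogogoogo · ogogoogogoogoogogoogo gives term 8.

googoogogoogoogogoogogoogoogogoogo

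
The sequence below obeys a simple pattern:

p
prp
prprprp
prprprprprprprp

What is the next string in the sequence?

Every step duplicates the string with 'r' between the halves.
Doubling prprprprprprprp with 'r' between the halves:

prprprprprprprprprprprprprprprp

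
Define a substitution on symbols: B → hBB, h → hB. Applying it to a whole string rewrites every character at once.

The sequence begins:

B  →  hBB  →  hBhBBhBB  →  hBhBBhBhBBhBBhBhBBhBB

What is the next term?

hBhBBhBhBBhBBhBhBBhBhBBhBBhBhBBhBBhBhBBhBhBBhBBhBhBBhBB

Applying the rule to each of the 21 symbols of hBhBBhBhBBhBBhBhBBhBB gives the pieces hB hBB hB hBB hBB hB hBB hB hBB hBB hB hBB hBB hB hBB hB hBB hBB hB hBB hBB, which concatenate to the answer.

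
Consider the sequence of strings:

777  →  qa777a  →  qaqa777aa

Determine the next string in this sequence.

s(k+1) = qa·s(k)·a, so each term gains qa as a prefix and a as a suffix.
Applying this once more to qaqa777aa:

qaqaqa777aaa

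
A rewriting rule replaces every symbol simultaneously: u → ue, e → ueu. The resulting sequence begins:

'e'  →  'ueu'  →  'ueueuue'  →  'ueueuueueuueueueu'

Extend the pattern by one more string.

Replace each of the 17 characters of ueueuueueuueueueu in place — ue ueu ue ueu ue ue ueu ue ueu ue ue ueu ue ueu ue ueu ue — and concatenate.

ueueuueueuueueueuueueuueueueuueueuueueuue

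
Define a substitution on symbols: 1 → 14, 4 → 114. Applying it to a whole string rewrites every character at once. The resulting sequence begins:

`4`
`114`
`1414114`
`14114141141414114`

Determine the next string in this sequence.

Applying the rule to each of the 17 symbols of 14114141141414114 gives the pieces 14 114 14 14 114 14 114 14 14 114 14 114 14 114 14 14 114, which concatenate to the answer.

14114141411414114141411414114141141414114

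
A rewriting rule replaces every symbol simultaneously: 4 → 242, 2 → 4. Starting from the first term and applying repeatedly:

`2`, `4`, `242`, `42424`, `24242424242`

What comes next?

Rewriting each symbol of 24242424242: 2→4, 4→242, 2→4, 4→242, 2→4, 4→242, 2→4, 4→242, 2→4, 4→242, 2→4, which concatenates to 4 242 4 242 4 242 4 242 4 242 4.

424242424242424242424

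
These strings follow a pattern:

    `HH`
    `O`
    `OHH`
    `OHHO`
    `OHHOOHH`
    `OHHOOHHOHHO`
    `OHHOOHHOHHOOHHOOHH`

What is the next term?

From term 3 onward, concatenate the last term with the second-to-last: O·HH = OHH, OHH·O = OHHO, …
So term 8 is OHHOOHHOHHOOHHOOHH·OHHOOHHOHHO.

OHHOOHHOHHOOHHOOHHOHHOOHHOHHO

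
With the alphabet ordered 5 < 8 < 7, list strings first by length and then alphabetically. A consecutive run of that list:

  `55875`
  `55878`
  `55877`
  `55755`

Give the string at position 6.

Continuing the enumeration 2 steps past 55755: 55755 → 55758 → (answer).

55757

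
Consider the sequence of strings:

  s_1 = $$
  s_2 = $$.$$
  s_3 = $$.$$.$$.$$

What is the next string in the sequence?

Each string is two copies of the previous one joined by '.'.
So the next term is two copies of $$.$$.$$.$$ with '.' between the halves.

$$.$$.$$.$$.$$.$$.$$.$$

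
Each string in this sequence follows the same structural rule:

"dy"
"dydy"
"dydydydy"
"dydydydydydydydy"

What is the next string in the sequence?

Every step duplicates the string.
Doubling dydydydydydydydy:

dydydydydydydydydydydydydydydydy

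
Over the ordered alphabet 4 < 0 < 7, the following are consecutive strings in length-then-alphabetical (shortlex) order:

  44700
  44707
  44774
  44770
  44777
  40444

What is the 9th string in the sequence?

Stepping forward 3 times from 40444: 40444 → 40440 → 40447, then the target.

40404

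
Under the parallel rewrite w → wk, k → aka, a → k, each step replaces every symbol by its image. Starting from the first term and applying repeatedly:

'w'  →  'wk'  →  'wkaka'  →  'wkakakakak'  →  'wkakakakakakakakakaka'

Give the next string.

wkakakakakakakakakakakakakakakakakakakakak

φ(wkakakakakakakakakaka) expands symbol-by-symbol to wk aka k aka k aka k aka k aka k aka k aka k aka k aka k aka k; joining the 21 pieces gives the next term.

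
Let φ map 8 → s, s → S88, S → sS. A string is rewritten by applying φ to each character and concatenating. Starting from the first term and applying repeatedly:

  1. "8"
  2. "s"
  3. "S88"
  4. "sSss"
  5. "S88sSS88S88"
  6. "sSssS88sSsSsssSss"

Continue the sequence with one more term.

S88sSS88S88sSssS88sSS88sSS88S88S88sSS88S88

Replace each of the 17 characters of sSssS88sSsSsssSss in place — S88 sS S88 S88 sS s s S88 sS S88 sS S88 S88 S88 sS S88 S88 — and concatenate.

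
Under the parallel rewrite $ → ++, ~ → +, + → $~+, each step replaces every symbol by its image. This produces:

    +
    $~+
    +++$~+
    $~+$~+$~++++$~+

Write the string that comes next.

Rewriting the 15 symbols of $~+$~+$~++++$~+ one by one yields ++ + $~+ ++ + $~+ ++ + $~+ $~+ $~+ $~+ ++ + $~+; concatenated:

+++$~++++$~++++$~+$~+$~+$~++++$~+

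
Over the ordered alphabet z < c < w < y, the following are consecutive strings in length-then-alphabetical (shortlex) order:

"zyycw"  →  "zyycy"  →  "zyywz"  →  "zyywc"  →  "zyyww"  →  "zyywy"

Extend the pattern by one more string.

zyyyz

Treat zyywy as a base-4 numeral over the given alphabet and add one, carrying through any trailing y's.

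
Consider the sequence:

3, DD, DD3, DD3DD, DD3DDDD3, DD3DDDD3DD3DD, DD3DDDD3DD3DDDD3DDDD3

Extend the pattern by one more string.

Each term (from the third on) is the previous term followed by the one before it: term 3 = DD·3 = DD3.
The next term joins DD3DDDD3DD3DDDD3DDDD3 and DD3DDDD3DD3DD.

DD3DDDD3DD3DDDD3DDDD3DD3DDDD3DD3DD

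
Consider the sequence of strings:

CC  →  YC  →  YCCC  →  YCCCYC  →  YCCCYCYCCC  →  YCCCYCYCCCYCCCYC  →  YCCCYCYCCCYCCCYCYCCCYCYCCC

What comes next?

YCCCYCYCCCYCCCYCYCCCYCYCCCYCCCYCYCCCYCCCYC

This is a Fibonacci-style word recurrence s(k) = s(k−1)·s(k−2): e.g. YC·CC = YCCC.
So term 8 is YCCCYCYCCCYCCCYCYCCCYCYCCC·YCCCYCYCCCYCCCYC.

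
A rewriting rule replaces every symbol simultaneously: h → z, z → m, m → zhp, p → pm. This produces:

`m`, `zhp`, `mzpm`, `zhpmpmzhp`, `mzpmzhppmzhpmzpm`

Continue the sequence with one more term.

zhpmpmzhpmzpmpmzhpmzpmzhpmpmzhp

Applying the rule to each of the 16 symbols of mzpmzhppmzhpmzpm gives the pieces zhp m pm zhp m z pm pm zhp m z pm zhp m pm zhp, which concatenate to the answer.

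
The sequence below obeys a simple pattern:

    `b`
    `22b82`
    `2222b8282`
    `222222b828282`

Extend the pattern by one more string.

s(k+1) = 22·s(k)·82, so each term gains 22 as a prefix and 82 as a suffix.
Applying this once more to 222222b828282:

22222222b82828282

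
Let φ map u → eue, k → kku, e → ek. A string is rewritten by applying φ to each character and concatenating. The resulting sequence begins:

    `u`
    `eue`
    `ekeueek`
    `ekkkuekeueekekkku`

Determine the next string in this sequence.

Rewriting the 17 symbols of ekkkuekeueekekkku one by one yields ek kku kku kku eue ek kku ek eue ek ek kku ek kku kku kku eue; concatenated:

ekkkukkukkueueekkkuekeueekekkkuekkkukkukkueue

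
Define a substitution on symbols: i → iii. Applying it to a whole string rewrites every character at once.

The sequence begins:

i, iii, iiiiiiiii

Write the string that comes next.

iiiiiiiiiiiiiiiiiiiiiiiiiii

Rewriting each symbol of iiiiiiiii: i→iii, i→iii, i→iii, i→iii, i→iii, i→iii, i→iii, i→iii, i→iii, which concatenates to iii iii iii iii iii iii iii iii iii.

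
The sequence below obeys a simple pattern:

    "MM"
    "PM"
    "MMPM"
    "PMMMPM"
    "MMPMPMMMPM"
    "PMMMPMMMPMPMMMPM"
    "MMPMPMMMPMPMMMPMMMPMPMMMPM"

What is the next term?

Each term (from the third on) is the two preceding terms concatenated in order: term 3 = MM·PM = MMPM.
Continuing: PMMMPMMMPMPMMMPM · MMPMPMMMPMPMMMPMMMPMPMMMPM gives term 8.

PMMMPMMMPMPMMMPMMMPMPMMMPMPMMMPMMMPMPMMMPM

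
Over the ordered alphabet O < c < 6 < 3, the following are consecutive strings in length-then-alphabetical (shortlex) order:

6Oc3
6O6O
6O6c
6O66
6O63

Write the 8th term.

Advancing 3 positions from 6O63 through 6O63 → 6O3O → 6O3c reaches term 8.

6O36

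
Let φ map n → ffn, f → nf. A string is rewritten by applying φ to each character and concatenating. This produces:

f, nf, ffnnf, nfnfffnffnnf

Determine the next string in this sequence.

Expanding nfnfffnffnnf: n→ffn, f→nf, n→ffn, f→nf, f→nf, f→nf, n→ffn, f→nf, f→nf, n→ffn, n→ffn, f→nf. Concatenated: ffn nf ffn nf nf nf ffn nf nf ffn ffn nf.

ffnnfffnnfnfnfffnnfnfffnffnnf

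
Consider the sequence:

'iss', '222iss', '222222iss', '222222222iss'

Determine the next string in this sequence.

222222222222iss

Each term is the previous one with 222 prepended.
So the next term is 222·222222222iss.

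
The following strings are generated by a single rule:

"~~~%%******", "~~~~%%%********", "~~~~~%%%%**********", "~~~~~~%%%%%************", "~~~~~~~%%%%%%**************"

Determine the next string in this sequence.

~~~~~~~~%%%%%%%****************

The n-th term is n ~'s then n-1 %'s then 2n *'s, where the shown terms are n = 3, 4, 5, 6, 7.
Setting n = 8 gives 8, 7, 16 characters in each block.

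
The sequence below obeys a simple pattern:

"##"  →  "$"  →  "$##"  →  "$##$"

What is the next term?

$##$$##

This is a Fibonacci-style word recurrence s(k) = s(k−1)·s(k−2): e.g. $·## = $##.
Continuing: $##$ · $## gives term 5.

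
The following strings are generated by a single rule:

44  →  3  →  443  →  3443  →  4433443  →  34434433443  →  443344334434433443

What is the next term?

34434433443443344334434433443

Each term (from the third on) is the two preceding terms concatenated in order: term 3 = 44·3 = 443.
Continuing: 34434433443 · 443344334434433443 gives term 8.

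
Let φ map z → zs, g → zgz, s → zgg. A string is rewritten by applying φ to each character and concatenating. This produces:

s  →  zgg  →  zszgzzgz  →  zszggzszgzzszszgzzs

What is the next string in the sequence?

zszggzszgzzgzzszggzszgzzszszggzszggzszgzzszszgg

Applying the rule to each of the 19 symbols of zszggzszgzzszszgzzs gives the pieces zs zgg zs zgz zgz zs zgg zs zgz zs zs zgg zs zgg zs zgz zs zs zgg, which concatenate to the answer.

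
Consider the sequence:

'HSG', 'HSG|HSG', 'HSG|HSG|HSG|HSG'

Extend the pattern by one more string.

Every step duplicates the string with '|' between the halves.
Doubling HSG|HSG|HSG|HSG with '|' between the halves:

HSG|HSG|HSG|HSG|HSG|HSG|HSG|HSG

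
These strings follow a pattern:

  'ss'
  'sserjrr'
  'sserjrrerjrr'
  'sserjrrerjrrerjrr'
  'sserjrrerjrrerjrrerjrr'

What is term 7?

sserjrrerjrrerjrrerjrrerjrrerjrr

Each term is the previous one with erjrr appended.
From sserjrrerjrrerjrrerjrr, 2 further steps: sserjrrerjrrerjrrerjrr → sserjrrerjrrerjrrerjrrerjrr → (answer).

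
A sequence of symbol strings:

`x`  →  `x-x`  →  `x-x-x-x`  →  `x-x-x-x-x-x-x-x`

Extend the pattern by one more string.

Each string is two copies of the previous one joined by '-'.
So the next term is two copies of x-x-x-x-x-x-x-x with '-' between the halves.

x-x-x-x-x-x-x-x-x-x-x-x-x-x-x-x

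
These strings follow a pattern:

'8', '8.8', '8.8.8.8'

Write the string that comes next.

Each string is two copies of the previous one joined by '.'.
So the next term is two copies of 8.8.8.8 with '.' between the halves.

8.8.8.8.8.8.8.8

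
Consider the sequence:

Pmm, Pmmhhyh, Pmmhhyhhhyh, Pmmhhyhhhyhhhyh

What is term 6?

Pmmhhyhhhyhhhyhhhyhhhyh

Each term is the previous one with hhyh appended.
From Pmmhhyhhhyhhhyh, 2 further steps: Pmmhhyhhhyhhhyh → Pmmhhyhhhyhhhyhhhyh → (answer).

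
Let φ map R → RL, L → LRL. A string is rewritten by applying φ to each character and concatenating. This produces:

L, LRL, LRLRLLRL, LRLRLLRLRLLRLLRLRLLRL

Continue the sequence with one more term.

φ(LRLRLLRLRLLRLLRLRLLRL) expands symbol-by-symbol to LRL RL LRL RL LRL LRL RL LRL RL LRL LRL RL LRL LRL RL LRL RL LRL LRL RL LRL; joining the 21 pieces gives the next term.

LRLRLLRLRLLRLLRLRLLRLRLLRLLRLRLLRLLRLRLLRLRLLRLLRLRLLRL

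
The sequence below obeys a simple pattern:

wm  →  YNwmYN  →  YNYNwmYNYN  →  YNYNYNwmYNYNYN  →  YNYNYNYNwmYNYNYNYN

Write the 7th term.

s(k+1) = YN·s(k)·YN, so each term gains YN as a prefix and YN as a suffix.
From YNYNYNYNwmYNYNYNYN, 2 further steps: YNYNYNYNwmYNYNYNYN → YNYNYNYNYNwmYNYNYNYNYN → (answer).

YNYNYNYNYNYNwmYNYNYNYNYNYN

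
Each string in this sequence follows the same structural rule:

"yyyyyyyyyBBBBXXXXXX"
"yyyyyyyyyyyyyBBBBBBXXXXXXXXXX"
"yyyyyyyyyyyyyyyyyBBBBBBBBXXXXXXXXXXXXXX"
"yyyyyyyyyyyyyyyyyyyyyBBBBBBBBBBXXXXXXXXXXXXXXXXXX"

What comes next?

yyyyyyyyyyyyyyyyyyyyyyyyyBBBBBBBBBBBBXXXXXXXXXXXXXXXXXXXXXX

Term n consists of 4n+1 y's, followed by 2n B's, followed by 4n-2 X's, where the shown terms are n = 2, 3, 4, 5.
Setting n = 6 gives 25, 12, 22 characters in each block.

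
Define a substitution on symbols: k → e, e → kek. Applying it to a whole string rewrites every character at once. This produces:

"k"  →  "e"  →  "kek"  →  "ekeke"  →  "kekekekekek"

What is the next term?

Apply φ to kekekekekek symbol by symbol: k→e, e→kek, k→e, e→kek, k→e, e→kek, k→e, e→kek, k→e, e→kek, k→e; joined: e kek e kek e kek e kek e kek e.

ekekekekekekekekekeke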